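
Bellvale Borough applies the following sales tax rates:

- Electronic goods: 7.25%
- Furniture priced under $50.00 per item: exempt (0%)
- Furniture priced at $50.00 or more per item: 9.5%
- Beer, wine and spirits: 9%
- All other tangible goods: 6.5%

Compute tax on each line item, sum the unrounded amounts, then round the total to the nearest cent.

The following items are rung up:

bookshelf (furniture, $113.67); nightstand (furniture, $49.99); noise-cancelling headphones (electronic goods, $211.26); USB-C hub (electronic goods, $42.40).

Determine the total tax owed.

$29.19

Bookshelf $113.67: furniture, $50.00 or more → 9.5% → $10.79865
Nightstand $49.99: furniture, under $50.00 → 0% → $0.00
Noise-cancelling headphones $211.26: electronic goods → 7.25% → $15.31635
USB-C hub $42.40: electronic goods → 7.25% → $3.074
Unrounded tax sum = $29.189 → $29.19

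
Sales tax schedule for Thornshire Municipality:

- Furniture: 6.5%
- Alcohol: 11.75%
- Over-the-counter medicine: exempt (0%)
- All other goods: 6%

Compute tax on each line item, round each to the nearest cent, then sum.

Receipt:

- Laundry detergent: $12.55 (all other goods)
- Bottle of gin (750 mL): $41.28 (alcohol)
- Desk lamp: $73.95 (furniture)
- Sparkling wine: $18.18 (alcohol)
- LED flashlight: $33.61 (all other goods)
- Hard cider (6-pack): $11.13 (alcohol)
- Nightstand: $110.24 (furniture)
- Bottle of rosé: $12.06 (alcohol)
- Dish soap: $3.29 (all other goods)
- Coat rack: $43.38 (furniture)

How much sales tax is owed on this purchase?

$27.49

Laundry detergent $12.55: all other goods → 6% → $0.75
Bottle of gin (750 mL) $41.28: alcohol → 11.75% → $4.85
Desk lamp $73.95: furniture → 6.5% → $4.81
Sparkling wine $18.18: alcohol → 11.75% → $2.14
LED flashlight $33.61: all other goods → 6% → $2.02
Hard cider (6-pack) $11.13: alcohol → 11.75% → $1.31
Nightstand $110.24: furniture → 6.5% → $7.17
Bottle of rosé $12.06: alcohol → 11.75% → $1.42
Dish soap $3.29: all other goods → 6% → $0.20
Coat rack $43.38: furniture → 6.5% → $2.82
Total tax = $0.75 + $4.85 + $4.81 + $2.14 + $2.02 + $1.31 + $7.17 + $1.42 + $0.20 + $2.82 = $27.49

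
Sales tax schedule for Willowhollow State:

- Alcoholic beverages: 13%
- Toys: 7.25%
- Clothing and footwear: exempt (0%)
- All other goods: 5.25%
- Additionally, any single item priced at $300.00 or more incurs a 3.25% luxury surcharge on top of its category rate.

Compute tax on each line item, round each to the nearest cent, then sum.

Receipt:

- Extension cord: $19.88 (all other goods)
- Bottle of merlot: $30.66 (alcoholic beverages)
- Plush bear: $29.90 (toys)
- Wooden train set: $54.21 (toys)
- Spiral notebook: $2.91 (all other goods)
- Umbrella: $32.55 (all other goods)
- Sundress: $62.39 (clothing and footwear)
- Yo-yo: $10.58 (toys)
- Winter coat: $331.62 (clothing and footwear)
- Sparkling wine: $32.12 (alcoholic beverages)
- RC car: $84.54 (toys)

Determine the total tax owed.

$34.85

Extension cord $19.88: all other goods → 5.25% → $1.04
Bottle of merlot $30.66: alcoholic beverages → 13% → $3.99
Plush bear $29.90: toys → 7.25% → $2.17
Wooden train set $54.21: toys → 7.25% → $3.93
Spiral notebook $2.91: all other goods → 5.25% → $0.15
Umbrella $32.55: all other goods → 5.25% → $1.71
Sundress $62.39: clothing and footwear → 0% → $0.00
Yo-yo $10.58: toys → 7.25% → $0.77
Winter coat $331.62: clothing and footwear → 0% + 3.25% surcharge = 3.25% → $10.78
Sparkling wine $32.12: alcoholic beverages → 13% → $4.18
RC car $84.54: toys → 7.25% → $6.13
Total tax = $1.04 + $3.99 + $2.17 + $3.93 + $0.15 + $1.71 + $0.77 + $10.78 + $4.18 + $6.13 = $34.85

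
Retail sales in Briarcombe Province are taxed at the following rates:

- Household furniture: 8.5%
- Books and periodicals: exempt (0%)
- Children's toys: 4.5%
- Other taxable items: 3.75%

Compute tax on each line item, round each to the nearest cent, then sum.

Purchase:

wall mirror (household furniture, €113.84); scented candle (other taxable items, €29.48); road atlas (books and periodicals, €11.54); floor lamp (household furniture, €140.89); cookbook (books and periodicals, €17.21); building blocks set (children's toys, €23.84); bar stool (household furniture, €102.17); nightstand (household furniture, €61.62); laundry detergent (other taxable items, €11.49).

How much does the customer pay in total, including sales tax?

Wall mirror €113.84: household furniture → 8.5% → €9.68
Scented candle €29.48: other taxable items → 3.75% → €1.11
Road atlas €11.54: books and periodicals → 0% → €0.00
Floor lamp €140.89: household furniture → 8.5% → €11.98
Cookbook €17.21: books and periodicals → 0% → €0.00
Building blocks set €23.84: children's toys → 4.5% → €1.07
Bar stool €102.17: household furniture → 8.5% → €8.68
Nightstand €61.62: household furniture → 8.5% → €5.24
Laundry detergent €11.49: other taxable items → 3.75% → €0.43
Subtotal = €512.08; tax = €38.19; total due = €550.27

€550.27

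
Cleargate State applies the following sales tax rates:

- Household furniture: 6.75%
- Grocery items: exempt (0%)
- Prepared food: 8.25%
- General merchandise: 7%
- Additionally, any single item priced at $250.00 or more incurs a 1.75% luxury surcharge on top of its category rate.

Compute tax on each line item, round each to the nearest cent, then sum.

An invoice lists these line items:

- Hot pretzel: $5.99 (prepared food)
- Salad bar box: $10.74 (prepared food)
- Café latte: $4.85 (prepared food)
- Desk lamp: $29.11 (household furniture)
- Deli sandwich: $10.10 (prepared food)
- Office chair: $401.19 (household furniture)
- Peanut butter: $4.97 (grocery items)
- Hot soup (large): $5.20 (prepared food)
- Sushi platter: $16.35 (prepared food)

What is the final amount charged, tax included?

$528.95

Hot pretzel $5.99: prepared food → 8.25% → $0.49
Salad bar box $10.74: prepared food → 8.25% → $0.89
Café latte $4.85: prepared food → 8.25% → $0.40
Desk lamp $29.11: household furniture → 6.75% → $1.96
Deli sandwich $10.10: prepared food → 8.25% → $0.83
Office chair $401.19: household furniture → 6.75% + 1.75% surcharge = 8.5% → $34.10
Peanut butter $4.97: grocery items → 0% → $0.00
Hot soup (large) $5.20: prepared food → 8.25% → $0.43
Sushi platter $16.35: prepared food → 8.25% → $1.35
Subtotal = $488.50; tax = $40.45; total due = $528.95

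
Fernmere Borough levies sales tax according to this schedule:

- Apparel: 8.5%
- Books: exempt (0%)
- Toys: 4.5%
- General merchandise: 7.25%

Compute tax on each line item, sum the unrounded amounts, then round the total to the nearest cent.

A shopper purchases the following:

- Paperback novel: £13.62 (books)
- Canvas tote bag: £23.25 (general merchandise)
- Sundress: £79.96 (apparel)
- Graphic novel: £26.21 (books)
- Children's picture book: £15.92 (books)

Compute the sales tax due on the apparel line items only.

£6.80

Sundress £79.96: apparel → 8.5% → £6.7966
Tax on apparel: unrounded sum = £6.7966 → £6.80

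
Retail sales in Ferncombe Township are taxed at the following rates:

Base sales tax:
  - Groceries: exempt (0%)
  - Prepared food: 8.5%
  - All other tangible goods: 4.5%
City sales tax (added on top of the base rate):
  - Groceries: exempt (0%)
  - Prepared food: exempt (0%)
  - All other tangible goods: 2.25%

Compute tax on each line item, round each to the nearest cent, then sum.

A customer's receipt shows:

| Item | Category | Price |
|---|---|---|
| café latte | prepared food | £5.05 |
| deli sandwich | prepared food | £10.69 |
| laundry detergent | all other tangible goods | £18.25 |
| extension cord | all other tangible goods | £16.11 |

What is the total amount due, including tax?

£53.76

Café latte £5.05: prepared food → 8.5% + 0% city = 8.5% → £0.43
Deli sandwich £10.69: prepared food → 8.5% + 0% city = 8.5% → £0.91
Laundry detergent £18.25: all other tangible goods → 4.5% + 2.25% city = 6.75% → £1.23
Extension cord £16.11: all other tangible goods → 4.5% + 2.25% city = 6.75% → £1.09
Subtotal = £50.10; tax = £3.66; total due = £53.76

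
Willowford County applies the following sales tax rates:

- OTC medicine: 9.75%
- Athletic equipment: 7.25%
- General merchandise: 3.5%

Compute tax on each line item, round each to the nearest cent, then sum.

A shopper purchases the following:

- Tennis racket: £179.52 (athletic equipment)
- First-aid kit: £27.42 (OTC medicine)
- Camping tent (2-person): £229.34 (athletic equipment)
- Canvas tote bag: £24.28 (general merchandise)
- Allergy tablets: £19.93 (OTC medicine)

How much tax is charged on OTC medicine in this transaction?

£4.61

First-aid kit £27.42: OTC medicine → 9.75% → £2.67
Allergy tablets £19.93: OTC medicine → 9.75% → £1.94
Tax on OTC medicine = £2.67 + £1.94 = £4.61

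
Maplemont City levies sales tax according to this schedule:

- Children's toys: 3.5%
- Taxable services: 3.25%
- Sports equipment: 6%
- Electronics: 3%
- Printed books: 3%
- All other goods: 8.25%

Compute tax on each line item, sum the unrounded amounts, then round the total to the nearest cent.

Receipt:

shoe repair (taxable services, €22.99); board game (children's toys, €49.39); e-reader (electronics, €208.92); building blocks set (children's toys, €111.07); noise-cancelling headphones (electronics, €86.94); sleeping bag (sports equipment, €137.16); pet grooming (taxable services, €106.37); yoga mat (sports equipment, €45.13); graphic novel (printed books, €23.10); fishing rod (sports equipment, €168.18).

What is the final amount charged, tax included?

€999.67

Shoe repair €22.99: taxable services → 3.25% → €0.747175
Board game €49.39: children's toys → 3.5% → €1.72865
E-reader €208.92: electronics → 3% → €6.2676
Building blocks set €111.07: children's toys → 3.5% → €3.88745
Noise-cancelling headphones €86.94: electronics → 3% → €2.6082
Sleeping bag €137.16: sports equipment → 6% → €8.2296
Pet grooming €106.37: taxable services → 3.25% → €3.457025
Yoga mat €45.13: sports equipment → 6% → €2.7078
Graphic novel €23.10: printed books → 3% → €0.693
Fishing rod €168.18: sports equipment → 6% → €10.0908
Subtotal = €959.25; unrounded tax = €40.4173 → €40.42; total due = €999.67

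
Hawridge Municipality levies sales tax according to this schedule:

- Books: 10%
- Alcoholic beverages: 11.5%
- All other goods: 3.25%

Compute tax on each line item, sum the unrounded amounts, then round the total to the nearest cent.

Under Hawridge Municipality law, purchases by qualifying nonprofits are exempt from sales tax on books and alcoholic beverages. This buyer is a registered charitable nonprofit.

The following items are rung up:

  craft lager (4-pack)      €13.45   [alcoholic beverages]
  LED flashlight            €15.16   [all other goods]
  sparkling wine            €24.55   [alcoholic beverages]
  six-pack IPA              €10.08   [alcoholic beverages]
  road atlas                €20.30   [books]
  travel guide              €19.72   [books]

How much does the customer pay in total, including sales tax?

€103.75

Craft lager (4-pack) €13.45: alcoholic beverages, buyer-exempt → 0% → €0.00
LED flashlight €15.16: all other goods → 3.25% → €0.4927
Sparkling wine €24.55: alcoholic beverages, buyer-exempt → 0% → €0.00
Six-pack IPA €10.08: alcoholic beverages, buyer-exempt → 0% → €0.00
Road atlas €20.30: books, buyer-exempt → 0% → €0.00
Travel guide €19.72: books, buyer-exempt → 0% → €0.00
Subtotal = €103.26; unrounded tax = €0.4927 → €0.49; total due = €103.75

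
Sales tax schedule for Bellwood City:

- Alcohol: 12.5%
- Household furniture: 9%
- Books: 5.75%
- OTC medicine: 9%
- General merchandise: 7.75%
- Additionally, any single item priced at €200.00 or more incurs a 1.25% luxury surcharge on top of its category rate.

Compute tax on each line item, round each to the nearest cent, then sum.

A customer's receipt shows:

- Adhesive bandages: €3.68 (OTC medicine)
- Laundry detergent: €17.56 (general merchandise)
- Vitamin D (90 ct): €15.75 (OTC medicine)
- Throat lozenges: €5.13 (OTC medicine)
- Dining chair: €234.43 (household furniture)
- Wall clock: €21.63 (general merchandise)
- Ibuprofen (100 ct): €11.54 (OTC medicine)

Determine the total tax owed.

Adhesive bandages €3.68: OTC medicine → 9% → €0.33
Laundry detergent €17.56: general merchandise → 7.75% → €1.36
Vitamin D (90 ct) €15.75: OTC medicine → 9% → €1.42
Throat lozenges €5.13: OTC medicine → 9% → €0.46
Dining chair €234.43: household furniture → 9% + 1.25% surcharge = 10.25% → €24.03
Wall clock €21.63: general merchandise → 7.75% → €1.68
Ibuprofen (100 ct) €11.54: OTC medicine → 9% → €1.04
Total tax = €0.33 + €1.36 + €1.42 + €0.46 + €24.03 + €1.68 + €1.04 = €30.32

€30.32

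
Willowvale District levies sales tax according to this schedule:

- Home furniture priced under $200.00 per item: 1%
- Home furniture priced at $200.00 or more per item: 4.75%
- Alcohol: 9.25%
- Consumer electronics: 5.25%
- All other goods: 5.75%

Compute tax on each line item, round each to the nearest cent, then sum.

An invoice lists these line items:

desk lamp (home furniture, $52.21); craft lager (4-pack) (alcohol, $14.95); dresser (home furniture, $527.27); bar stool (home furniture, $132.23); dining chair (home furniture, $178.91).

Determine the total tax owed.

Desk lamp $52.21: home furniture, under $200.00 → 1% → $0.52
Craft lager (4-pack) $14.95: alcohol → 9.25% → $1.38
Dresser $527.27: home furniture, $200.00 or more → 4.75% → $25.05
Bar stool $132.23: home furniture, under $200.00 → 1% → $1.32
Dining chair $178.91: home furniture, under $200.00 → 1% → $1.79
Total tax = $0.52 + $1.38 + $25.05 + $1.32 + $1.79 = $30.06

$30.06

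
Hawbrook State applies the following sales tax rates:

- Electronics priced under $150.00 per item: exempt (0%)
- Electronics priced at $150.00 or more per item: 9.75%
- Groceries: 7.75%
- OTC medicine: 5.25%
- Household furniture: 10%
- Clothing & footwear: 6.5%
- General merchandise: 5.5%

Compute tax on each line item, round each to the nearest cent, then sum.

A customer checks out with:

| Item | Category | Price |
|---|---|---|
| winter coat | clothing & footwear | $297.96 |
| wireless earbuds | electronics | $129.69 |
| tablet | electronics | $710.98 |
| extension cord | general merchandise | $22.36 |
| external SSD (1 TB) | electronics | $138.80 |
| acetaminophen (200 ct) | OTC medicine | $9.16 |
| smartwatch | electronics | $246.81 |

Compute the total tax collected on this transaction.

Winter coat $297.96: clothing & footwear → 6.5% → $19.37
Wireless earbuds $129.69: electronics, under $150.00 → 0% → $0.00
Tablet $710.98: electronics, $150.00 or more → 9.75% → $69.32
Extension cord $22.36: general merchandise → 5.5% → $1.23
External SSD (1 TB) $138.80: electronics, under $150.00 → 0% → $0.00
Acetaminophen (200 ct) $9.16: OTC medicine → 5.25% → $0.48
Smartwatch $246.81: electronics, $150.00 or more → 9.75% → $24.06
Total tax = $19.37 + $69.32 + $1.23 + $0.48 + $24.06 = $114.46

$114.46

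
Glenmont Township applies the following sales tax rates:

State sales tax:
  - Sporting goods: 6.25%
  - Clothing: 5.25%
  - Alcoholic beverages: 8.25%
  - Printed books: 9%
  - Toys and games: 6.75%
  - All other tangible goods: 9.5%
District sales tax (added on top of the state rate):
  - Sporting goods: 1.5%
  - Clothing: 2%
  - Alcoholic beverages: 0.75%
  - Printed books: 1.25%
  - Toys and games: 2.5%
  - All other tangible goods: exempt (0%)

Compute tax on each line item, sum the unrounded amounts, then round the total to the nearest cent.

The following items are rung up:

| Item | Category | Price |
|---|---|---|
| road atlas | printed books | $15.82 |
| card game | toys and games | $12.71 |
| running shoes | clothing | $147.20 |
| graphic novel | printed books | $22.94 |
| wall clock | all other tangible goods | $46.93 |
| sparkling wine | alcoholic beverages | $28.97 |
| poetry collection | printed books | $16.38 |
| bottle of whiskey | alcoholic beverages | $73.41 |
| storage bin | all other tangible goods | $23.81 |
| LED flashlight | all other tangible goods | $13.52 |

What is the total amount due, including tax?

Road atlas $15.82: printed books → 9% + 1.25% district = 10.25% → $1.62155
Card game $12.71: toys and games → 6.75% + 2.5% district = 9.25% → $1.175675
Running shoes $147.20: clothing → 5.25% + 2% district = 7.25% → $10.672
Graphic novel $22.94: printed books → 9% + 1.25% district = 10.25% → $2.35135
Wall clock $46.93: all other tangible goods → 9.5% + 0% district = 9.5% → $4.45835
Sparkling wine $28.97: alcoholic beverages → 8.25% + 0.75% district = 9% → $2.6073
Poetry collection $16.38: printed books → 9% + 1.25% district = 10.25% → $1.67895
Bottle of whiskey $73.41: alcoholic beverages → 8.25% + 0.75% district = 9% → $6.6069
Storage bin $23.81: all other tangible goods → 9.5% + 0% district = 9.5% → $2.26195
LED flashlight $13.52: all other tangible goods → 9.5% + 0% district = 9.5% → $1.2844
Subtotal = $401.69; unrounded tax = $34.718425 → $34.72; total due = $436.41

$436.41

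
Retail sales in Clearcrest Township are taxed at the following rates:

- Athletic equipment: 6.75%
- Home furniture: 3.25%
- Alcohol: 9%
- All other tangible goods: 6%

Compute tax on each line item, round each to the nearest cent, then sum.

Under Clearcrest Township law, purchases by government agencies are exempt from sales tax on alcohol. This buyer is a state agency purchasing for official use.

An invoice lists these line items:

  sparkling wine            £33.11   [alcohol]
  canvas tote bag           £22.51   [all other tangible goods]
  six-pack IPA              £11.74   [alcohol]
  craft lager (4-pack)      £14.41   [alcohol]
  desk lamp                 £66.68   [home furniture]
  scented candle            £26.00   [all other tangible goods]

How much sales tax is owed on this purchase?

Sparkling wine £33.11: alcohol, buyer-exempt → 0% → £0.00
Canvas tote bag £22.51: all other tangible goods → 6% → £1.35
Six-pack IPA £11.74: alcohol, buyer-exempt → 0% → £0.00
Craft lager (4-pack) £14.41: alcohol, buyer-exempt → 0% → £0.00
Desk lamp £66.68: home furniture → 3.25% → £2.17
Scented candle £26.00: all other tangible goods → 6% → £1.56
Total tax = £1.35 + £2.17 + £1.56 = £5.08

£5.08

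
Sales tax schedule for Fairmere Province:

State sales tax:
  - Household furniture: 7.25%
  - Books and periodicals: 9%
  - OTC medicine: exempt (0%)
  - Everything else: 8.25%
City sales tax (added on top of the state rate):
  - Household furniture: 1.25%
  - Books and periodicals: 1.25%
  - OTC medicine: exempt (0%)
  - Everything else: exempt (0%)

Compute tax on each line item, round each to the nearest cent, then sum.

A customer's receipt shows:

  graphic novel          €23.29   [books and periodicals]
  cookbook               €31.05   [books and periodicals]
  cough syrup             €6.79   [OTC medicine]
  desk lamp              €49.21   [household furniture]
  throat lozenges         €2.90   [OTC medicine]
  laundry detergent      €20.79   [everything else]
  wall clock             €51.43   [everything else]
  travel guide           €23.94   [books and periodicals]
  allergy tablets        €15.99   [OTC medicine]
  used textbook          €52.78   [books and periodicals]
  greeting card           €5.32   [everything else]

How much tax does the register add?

€24.01

Graphic novel €23.29: books and periodicals → 9% + 1.25% city = 10.25% → €2.39
Cookbook €31.05: books and periodicals → 9% + 1.25% city = 10.25% → €3.18
Cough syrup €6.79: OTC medicine → 0% + 0% city = 0% → €0.00
Desk lamp €49.21: household furniture → 7.25% + 1.25% city = 8.5% → €4.18
Throat lozenges €2.90: OTC medicine → 0% + 0% city = 0% → €0.00
Laundry detergent €20.79: everything else → 8.25% + 0% city = 8.25% → €1.72
Wall clock €51.43: everything else → 8.25% + 0% city = 8.25% → €4.24
Travel guide €23.94: books and periodicals → 9% + 1.25% city = 10.25% → €2.45
Allergy tablets €15.99: OTC medicine → 0% + 0% city = 0% → €0.00
Used textbook €52.78: books and periodicals → 9% + 1.25% city = 10.25% → €5.41
Greeting card €5.32: everything else → 8.25% + 0% city = 8.25% → €0.44
Total tax = €2.39 + €3.18 + €4.18 + €1.72 + €4.24 + €2.45 + €5.41 + €0.44 = €24.01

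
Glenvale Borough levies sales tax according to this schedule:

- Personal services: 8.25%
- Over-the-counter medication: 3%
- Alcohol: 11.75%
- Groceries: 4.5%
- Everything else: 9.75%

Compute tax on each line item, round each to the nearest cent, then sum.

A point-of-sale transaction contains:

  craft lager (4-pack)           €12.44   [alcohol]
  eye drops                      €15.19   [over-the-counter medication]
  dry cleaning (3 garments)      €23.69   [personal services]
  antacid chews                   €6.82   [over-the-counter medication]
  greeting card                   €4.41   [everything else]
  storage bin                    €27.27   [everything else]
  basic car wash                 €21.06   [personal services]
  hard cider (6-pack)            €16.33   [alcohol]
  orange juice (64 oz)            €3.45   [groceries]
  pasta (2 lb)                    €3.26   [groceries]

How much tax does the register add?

€11.13

Craft lager (4-pack) €12.44: alcohol → 11.75% → €1.46
Eye drops €15.19: over-the-counter medication → 3% → €0.46
Dry cleaning (3 garments) €23.69: personal services → 8.25% → €1.95
Antacid chews €6.82: over-the-counter medication → 3% → €0.20
Greeting card €4.41: everything else → 9.75% → €0.43
Storage bin €27.27: everything else → 9.75% → €2.66
Basic car wash €21.06: personal services → 8.25% → €1.74
Hard cider (6-pack) €16.33: alcohol → 11.75% → €1.92
Orange juice (64 oz) €3.45: groceries → 4.5% → €0.16
Pasta (2 lb) €3.26: groceries → 4.5% → €0.15
Total tax = €1.46 + €0.46 + €1.95 + €0.20 + €0.43 + €2.66 + €1.74 + €1.92 + €0.16 + €0.15 = €11.13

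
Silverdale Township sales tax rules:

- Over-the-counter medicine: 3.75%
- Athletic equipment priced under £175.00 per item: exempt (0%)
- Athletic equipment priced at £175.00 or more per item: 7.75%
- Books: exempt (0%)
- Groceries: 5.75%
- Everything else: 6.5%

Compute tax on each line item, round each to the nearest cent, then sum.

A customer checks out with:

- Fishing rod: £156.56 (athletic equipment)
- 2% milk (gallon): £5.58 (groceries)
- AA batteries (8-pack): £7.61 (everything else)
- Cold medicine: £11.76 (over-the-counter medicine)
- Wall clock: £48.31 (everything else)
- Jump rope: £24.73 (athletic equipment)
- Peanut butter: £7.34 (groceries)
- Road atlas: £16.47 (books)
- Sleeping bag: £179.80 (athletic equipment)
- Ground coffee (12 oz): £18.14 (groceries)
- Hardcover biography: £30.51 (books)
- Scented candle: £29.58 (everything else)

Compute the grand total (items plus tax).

Fishing rod £156.56: athletic equipment, under £175.00 → 0% → £0.00
2% milk (gallon) £5.58: groceries → 5.75% → £0.32
AA batteries (8-pack) £7.61: everything else → 6.5% → £0.49
Cold medicine £11.76: over-the-counter medicine → 3.75% → £0.44
Wall clock £48.31: everything else → 6.5% → £3.14
Jump rope £24.73: athletic equipment, under £175.00 → 0% → £0.00
Peanut butter £7.34: groceries → 5.75% → £0.42
Road atlas £16.47: books → 0% → £0.00
Sleeping bag £179.80: athletic equipment, £175.00 or more → 7.75% → £13.93
Ground coffee (12 oz) £18.14: groceries → 5.75% → £1.04
Hardcover biography £30.51: books → 0% → £0.00
Scented candle £29.58: everything else → 6.5% → £1.92
Subtotal = £536.39; tax = £21.70; total due = £558.09

£558.09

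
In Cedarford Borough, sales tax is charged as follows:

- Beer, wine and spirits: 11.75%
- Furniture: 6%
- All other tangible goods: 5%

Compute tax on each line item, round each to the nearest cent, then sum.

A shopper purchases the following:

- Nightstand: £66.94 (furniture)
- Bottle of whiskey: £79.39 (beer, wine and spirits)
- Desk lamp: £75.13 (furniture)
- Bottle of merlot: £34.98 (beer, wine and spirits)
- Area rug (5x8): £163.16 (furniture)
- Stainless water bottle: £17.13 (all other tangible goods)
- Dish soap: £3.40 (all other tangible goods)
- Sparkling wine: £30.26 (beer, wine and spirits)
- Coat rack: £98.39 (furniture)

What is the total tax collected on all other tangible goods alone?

Stainless water bottle £17.13: all other tangible goods → 5% → £0.86
Dish soap £3.40: all other tangible goods → 5% → £0.17
Tax on all other tangible goods = £0.86 + £0.17 = £1.03

£1.03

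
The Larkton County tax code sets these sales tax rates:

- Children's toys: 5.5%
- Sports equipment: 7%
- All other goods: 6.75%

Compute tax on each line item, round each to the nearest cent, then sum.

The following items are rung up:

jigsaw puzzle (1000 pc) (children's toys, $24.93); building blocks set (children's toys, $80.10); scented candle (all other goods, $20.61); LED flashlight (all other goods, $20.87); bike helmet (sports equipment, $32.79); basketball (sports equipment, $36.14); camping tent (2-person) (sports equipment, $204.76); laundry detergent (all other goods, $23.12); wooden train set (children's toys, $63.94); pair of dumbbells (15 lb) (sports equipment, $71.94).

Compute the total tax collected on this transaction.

$37.86

Jigsaw puzzle (1000 pc) $24.93: children's toys → 5.5% → $1.37
Building blocks set $80.10: children's toys → 5.5% → $4.41
Scented candle $20.61: all other goods → 6.75% → $1.39
LED flashlight $20.87: all other goods → 6.75% → $1.41
Bike helmet $32.79: sports equipment → 7% → $2.30
Basketball $36.14: sports equipment → 7% → $2.53
Camping tent (2-person) $204.76: sports equipment → 7% → $14.33
Laundry detergent $23.12: all other goods → 6.75% → $1.56
Wooden train set $63.94: children's toys → 5.5% → $3.52
Pair of dumbbells (15 lb) $71.94: sports equipment → 7% → $5.04
Total tax = $1.37 + $4.41 + $1.39 + $1.41 + $2.30 + $2.53 + $14.33 + $1.56 + $3.52 + $5.04 = $37.86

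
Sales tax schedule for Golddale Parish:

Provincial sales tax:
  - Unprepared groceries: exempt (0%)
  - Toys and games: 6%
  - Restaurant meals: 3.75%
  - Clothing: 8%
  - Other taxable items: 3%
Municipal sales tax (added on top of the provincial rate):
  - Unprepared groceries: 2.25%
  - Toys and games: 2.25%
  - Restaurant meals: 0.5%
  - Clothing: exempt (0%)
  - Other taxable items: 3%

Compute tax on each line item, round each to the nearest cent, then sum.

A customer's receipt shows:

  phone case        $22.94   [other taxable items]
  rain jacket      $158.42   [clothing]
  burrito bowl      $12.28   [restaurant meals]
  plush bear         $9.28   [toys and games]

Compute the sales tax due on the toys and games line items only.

Plush bear $9.28: toys and games → 6% + 2.25% municipal = 8.25% → $0.77
Tax on toys and games = $0.77

$0.77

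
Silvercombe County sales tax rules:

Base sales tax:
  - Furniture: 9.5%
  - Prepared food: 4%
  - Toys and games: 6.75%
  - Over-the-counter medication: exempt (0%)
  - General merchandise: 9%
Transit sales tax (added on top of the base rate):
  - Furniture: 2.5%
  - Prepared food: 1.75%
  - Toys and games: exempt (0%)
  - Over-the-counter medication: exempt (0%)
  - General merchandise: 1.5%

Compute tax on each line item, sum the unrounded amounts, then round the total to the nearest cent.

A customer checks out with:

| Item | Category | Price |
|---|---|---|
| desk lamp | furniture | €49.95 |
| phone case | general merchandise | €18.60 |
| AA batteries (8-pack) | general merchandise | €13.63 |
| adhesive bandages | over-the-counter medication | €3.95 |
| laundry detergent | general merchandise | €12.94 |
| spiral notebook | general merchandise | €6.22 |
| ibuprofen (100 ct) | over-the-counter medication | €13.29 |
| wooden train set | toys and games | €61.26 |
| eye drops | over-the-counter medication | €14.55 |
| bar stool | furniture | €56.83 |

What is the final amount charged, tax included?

€273.56

Desk lamp €49.95: furniture → 9.5% + 2.5% transit = 12% → €5.994
Phone case €18.60: general merchandise → 9% + 1.5% transit = 10.5% → €1.953
AA batteries (8-pack) €13.63: general merchandise → 9% + 1.5% transit = 10.5% → €1.43115
Adhesive bandages €3.95: over-the-counter medication → 0% + 0% transit = 0% → €0.00
Laundry detergent €12.94: general merchandise → 9% + 1.5% transit = 10.5% → €1.3587
Spiral notebook €6.22: general merchandise → 9% + 1.5% transit = 10.5% → €0.6531
Ibuprofen (100 ct) €13.29: over-the-counter medication → 0% + 0% transit = 0% → €0.00
Wooden train set €61.26: toys and games → 6.75% + 0% transit = 6.75% → €4.13505
Eye drops €14.55: over-the-counter medication → 0% + 0% transit = 0% → €0.00
Bar stool €56.83: furniture → 9.5% + 2.5% transit = 12% → €6.8196
Subtotal = €251.22; unrounded tax = €22.3446 → €22.34; total due = €273.56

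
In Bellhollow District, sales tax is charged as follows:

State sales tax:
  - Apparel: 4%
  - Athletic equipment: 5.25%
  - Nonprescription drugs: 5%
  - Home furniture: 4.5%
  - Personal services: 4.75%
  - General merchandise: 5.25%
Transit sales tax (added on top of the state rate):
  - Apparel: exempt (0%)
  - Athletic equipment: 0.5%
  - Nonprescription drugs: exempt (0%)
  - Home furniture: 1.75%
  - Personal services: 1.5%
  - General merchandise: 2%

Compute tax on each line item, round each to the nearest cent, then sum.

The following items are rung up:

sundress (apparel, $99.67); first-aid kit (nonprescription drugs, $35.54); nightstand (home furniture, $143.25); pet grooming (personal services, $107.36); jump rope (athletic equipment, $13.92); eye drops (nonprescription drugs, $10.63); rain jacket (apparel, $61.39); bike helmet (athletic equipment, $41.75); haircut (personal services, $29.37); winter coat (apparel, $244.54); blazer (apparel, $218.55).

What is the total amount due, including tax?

$1053.95

Sundress $99.67: apparel → 4% + 0% transit = 4% → $3.99
First-aid kit $35.54: nonprescription drugs → 5% + 0% transit = 5% → $1.78
Nightstand $143.25: home furniture → 4.5% + 1.75% transit = 6.25% → $8.95
Pet grooming $107.36: personal services → 4.75% + 1.5% transit = 6.25% → $6.71
Jump rope $13.92: athletic equipment → 5.25% + 0.5% transit = 5.75% → $0.80
Eye drops $10.63: nonprescription drugs → 5% + 0% transit = 5% → $0.53
Rain jacket $61.39: apparel → 4% + 0% transit = 4% → $2.46
Bike helmet $41.75: athletic equipment → 5.25% + 0.5% transit = 5.75% → $2.40
Haircut $29.37: personal services → 4.75% + 1.5% transit = 6.25% → $1.84
Winter coat $244.54: apparel → 4% + 0% transit = 4% → $9.78
Blazer $218.55: apparel → 4% + 0% transit = 4% → $8.74
Subtotal = $1005.97; tax = $47.98; total due = $1053.95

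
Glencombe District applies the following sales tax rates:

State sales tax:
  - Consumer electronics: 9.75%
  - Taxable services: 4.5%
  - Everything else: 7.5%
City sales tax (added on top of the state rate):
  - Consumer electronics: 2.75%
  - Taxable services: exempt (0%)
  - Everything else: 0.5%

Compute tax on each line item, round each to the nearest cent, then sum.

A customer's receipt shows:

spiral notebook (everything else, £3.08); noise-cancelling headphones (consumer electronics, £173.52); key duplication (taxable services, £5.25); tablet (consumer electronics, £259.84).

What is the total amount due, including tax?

Spiral notebook £3.08: everything else → 7.5% + 0.5% city = 8% → £0.25
Noise-cancelling headphones £173.52: consumer electronics → 9.75% + 2.75% city = 12.5% → £21.69
Key duplication £5.25: taxable services → 4.5% + 0% city = 4.5% → £0.24
Tablet £259.84: consumer electronics → 9.75% + 2.75% city = 12.5% → £32.48
Subtotal = £441.69; tax = £54.66; total due = £496.35

£496.35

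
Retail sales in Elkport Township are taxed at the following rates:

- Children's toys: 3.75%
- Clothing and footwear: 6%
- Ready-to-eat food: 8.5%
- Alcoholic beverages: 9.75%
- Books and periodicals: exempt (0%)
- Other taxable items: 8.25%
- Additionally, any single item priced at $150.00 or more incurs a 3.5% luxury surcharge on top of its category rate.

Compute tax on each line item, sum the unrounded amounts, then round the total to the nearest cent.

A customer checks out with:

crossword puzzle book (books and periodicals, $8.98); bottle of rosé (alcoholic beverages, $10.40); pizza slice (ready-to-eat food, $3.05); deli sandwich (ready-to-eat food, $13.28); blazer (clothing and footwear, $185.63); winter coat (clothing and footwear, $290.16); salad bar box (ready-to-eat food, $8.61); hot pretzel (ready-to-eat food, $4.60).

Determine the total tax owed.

Crossword puzzle book $8.98: books and periodicals → 0% → $0.00
Bottle of rosé $10.40: alcoholic beverages → 9.75% → $1.014
Pizza slice $3.05: ready-to-eat food → 8.5% → $0.25925
Deli sandwich $13.28: ready-to-eat food → 8.5% → $1.1288
Blazer $185.63: clothing and footwear → 6% + 3.5% surcharge = 9.5% → $17.63485
Winter coat $290.16: clothing and footwear → 6% + 3.5% surcharge = 9.5% → $27.5652
Salad bar box $8.61: ready-to-eat food → 8.5% → $0.73185
Hot pretzel $4.60: ready-to-eat food → 8.5% → $0.391
Unrounded tax sum = $48.72495 → $48.72

$48.72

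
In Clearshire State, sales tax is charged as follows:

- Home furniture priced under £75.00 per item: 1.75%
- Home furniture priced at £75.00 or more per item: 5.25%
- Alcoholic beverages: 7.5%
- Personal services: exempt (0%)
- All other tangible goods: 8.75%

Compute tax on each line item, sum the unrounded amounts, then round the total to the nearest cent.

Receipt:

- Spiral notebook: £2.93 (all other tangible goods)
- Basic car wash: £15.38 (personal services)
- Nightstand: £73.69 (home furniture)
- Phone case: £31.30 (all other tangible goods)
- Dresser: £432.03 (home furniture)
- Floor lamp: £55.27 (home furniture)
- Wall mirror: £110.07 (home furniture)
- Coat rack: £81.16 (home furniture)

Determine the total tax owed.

£37.97

Spiral notebook £2.93: all other tangible goods → 8.75% → £0.256375
Basic car wash £15.38: personal services → 0% → £0.00
Nightstand £73.69: home furniture, under £75.00 → 1.75% → £1.289575
Phone case £31.30: all other tangible goods → 8.75% → £2.73875
Dresser £432.03: home furniture, £75.00 or more → 5.25% → £22.681575
Floor lamp £55.27: home furniture, under £75.00 → 1.75% → £0.967225
Wall mirror £110.07: home furniture, £75.00 or more → 5.25% → £5.778675
Coat rack £81.16: home furniture, £75.00 or more → 5.25% → £4.2609
Unrounded tax sum = £37.973075 → £37.97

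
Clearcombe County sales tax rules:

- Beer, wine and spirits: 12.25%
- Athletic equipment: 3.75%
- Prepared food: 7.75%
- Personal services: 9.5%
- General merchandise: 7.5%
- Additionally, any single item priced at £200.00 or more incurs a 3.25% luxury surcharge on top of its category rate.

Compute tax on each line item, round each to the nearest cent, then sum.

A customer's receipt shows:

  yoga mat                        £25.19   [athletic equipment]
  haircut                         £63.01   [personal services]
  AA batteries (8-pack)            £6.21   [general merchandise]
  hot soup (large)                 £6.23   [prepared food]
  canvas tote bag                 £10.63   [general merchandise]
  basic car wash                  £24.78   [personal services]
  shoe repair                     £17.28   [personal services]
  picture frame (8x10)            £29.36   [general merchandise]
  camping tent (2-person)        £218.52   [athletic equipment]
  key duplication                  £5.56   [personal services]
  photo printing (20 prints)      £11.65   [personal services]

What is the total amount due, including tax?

Yoga mat £25.19: athletic equipment → 3.75% → £0.94
Haircut £63.01: personal services → 9.5% → £5.99
AA batteries (8-pack) £6.21: general merchandise → 7.5% → £0.47
Hot soup (large) £6.23: prepared food → 7.75% → £0.48
Canvas tote bag £10.63: general merchandise → 7.5% → £0.80
Basic car wash £24.78: personal services → 9.5% → £2.35
Shoe repair £17.28: personal services → 9.5% → £1.64
Picture frame (8x10) £29.36: general merchandise → 7.5% → £2.20
Camping tent (2-person) £218.52: athletic equipment → 3.75% + 3.25% surcharge = 7% → £15.30
Key duplication £5.56: personal services → 9.5% → £0.53
Photo printing (20 prints) £11.65: personal services → 9.5% → £1.11
Subtotal = £418.42; tax = £31.81; total due = £450.23

£450.23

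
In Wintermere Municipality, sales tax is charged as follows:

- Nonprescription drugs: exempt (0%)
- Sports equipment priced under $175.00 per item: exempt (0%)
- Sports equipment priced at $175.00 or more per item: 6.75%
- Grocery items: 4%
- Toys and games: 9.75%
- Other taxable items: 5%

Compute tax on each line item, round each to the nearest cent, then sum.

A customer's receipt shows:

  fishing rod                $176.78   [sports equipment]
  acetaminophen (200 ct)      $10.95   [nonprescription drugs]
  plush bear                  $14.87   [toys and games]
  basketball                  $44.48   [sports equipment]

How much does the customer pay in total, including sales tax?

$260.46

Fishing rod $176.78: sports equipment, $175.00 or more → 6.75% → $11.93
Acetaminophen (200 ct) $10.95: nonprescription drugs → 0% → $0.00
Plush bear $14.87: toys and games → 9.75% → $1.45
Basketball $44.48: sports equipment, under $175.00 → 0% → $0.00
Subtotal = $247.08; tax = $13.38; total due = $260.46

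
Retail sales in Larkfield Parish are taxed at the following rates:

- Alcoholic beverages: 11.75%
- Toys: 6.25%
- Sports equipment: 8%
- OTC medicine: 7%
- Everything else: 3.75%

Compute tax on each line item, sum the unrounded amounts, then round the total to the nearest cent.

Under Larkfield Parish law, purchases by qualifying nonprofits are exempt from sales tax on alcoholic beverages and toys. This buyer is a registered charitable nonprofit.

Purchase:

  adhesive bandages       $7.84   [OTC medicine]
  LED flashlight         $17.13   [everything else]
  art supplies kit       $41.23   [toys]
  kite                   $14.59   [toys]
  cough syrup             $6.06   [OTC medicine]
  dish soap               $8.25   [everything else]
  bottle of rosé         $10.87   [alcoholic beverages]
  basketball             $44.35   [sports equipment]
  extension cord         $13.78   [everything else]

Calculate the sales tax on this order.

Adhesive bandages $7.84: OTC medicine → 7% → $0.5488
LED flashlight $17.13: everything else → 3.75% → $0.642375
Art supplies kit $41.23: toys, buyer-exempt → 0% → $0.00
Kite $14.59: toys, buyer-exempt → 0% → $0.00
Cough syrup $6.06: OTC medicine → 7% → $0.4242
Dish soap $8.25: everything else → 3.75% → $0.309375
Bottle of rosé $10.87: alcoholic beverages, buyer-exempt → 0% → $0.00
Basketball $44.35: sports equipment → 8% → $3.548
Extension cord $13.78: everything else → 3.75% → $0.51675
Unrounded tax sum = $5.9895 → $5.99

$5.99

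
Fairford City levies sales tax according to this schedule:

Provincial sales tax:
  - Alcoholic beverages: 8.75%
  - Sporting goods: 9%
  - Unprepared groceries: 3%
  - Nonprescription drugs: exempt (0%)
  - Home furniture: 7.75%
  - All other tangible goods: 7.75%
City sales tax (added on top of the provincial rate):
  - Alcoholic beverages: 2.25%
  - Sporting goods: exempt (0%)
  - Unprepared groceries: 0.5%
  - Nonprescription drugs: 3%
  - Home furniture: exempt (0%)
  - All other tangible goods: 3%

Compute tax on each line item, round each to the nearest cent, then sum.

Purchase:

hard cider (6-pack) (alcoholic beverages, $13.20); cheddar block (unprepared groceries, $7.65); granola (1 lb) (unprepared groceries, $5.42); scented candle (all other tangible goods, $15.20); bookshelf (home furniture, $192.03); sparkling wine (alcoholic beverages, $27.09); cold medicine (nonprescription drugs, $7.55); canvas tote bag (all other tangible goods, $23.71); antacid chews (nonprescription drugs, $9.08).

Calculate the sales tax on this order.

Hard cider (6-pack) $13.20: alcoholic beverages → 8.75% + 2.25% city = 11% → $1.45
Cheddar block $7.65: unprepared groceries → 3% + 0.5% city = 3.5% → $0.27
Granola (1 lb) $5.42: unprepared groceries → 3% + 0.5% city = 3.5% → $0.19
Scented candle $15.20: all other tangible goods → 7.75% + 3% city = 10.75% → $1.63
Bookshelf $192.03: home furniture → 7.75% + 0% city = 7.75% → $14.88
Sparkling wine $27.09: alcoholic beverages → 8.75% + 2.25% city = 11% → $2.98
Cold medicine $7.55: nonprescription drugs → 0% + 3% city = 3% → $0.23
Canvas tote bag $23.71: all other tangible goods → 7.75% + 3% city = 10.75% → $2.55
Antacid chews $9.08: nonprescription drugs → 0% + 3% city = 3% → $0.27
Total tax = $1.45 + $0.27 + $0.19 + $1.63 + $14.88 + $2.98 + $0.23 + $2.55 + $0.27 = $24.45

$24.45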